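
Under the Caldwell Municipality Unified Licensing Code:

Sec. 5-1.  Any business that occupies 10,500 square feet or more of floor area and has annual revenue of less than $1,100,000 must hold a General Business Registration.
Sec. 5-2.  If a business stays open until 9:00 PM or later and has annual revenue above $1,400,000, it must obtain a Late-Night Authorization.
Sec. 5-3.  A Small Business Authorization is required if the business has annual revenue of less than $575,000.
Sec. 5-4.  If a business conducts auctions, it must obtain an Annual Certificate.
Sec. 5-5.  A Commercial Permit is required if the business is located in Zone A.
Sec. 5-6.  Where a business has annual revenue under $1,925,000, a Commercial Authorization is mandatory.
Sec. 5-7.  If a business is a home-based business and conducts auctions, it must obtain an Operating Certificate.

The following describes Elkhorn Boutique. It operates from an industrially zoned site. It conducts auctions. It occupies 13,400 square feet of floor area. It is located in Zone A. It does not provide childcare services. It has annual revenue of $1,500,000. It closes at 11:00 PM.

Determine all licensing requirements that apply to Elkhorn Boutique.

Sec. 5-1. floor area 13,400 square feet ≥ 10,500 square feet; revenue $1,500,000 ≥ $1,100,000 → General Business Registration not required.
Sec. 5-2. closes 11:00 PM, after 9:00 PM; revenue $1,500,000 > $1,400,000 → Late-Night Authorization required.
Sec. 5-3. revenue $1,500,000 ≥ $575,000 → Small Business Authorization not required.
Sec. 5-4. conducts auctions → Annual Certificate required.
Sec. 5-5. is located in Zone A → Commercial Permit required.
Sec. 5-6. revenue $1,500,000 < $1,925,000 → Commercial Authorization required.
Sec. 5-7. operates from an industrially zoned site (not: is a home-based business); conducts auctions → Operating Certificate not required.

Annual Certificate, Commercial Authorization, Commercial Permit, Late-Night Authorization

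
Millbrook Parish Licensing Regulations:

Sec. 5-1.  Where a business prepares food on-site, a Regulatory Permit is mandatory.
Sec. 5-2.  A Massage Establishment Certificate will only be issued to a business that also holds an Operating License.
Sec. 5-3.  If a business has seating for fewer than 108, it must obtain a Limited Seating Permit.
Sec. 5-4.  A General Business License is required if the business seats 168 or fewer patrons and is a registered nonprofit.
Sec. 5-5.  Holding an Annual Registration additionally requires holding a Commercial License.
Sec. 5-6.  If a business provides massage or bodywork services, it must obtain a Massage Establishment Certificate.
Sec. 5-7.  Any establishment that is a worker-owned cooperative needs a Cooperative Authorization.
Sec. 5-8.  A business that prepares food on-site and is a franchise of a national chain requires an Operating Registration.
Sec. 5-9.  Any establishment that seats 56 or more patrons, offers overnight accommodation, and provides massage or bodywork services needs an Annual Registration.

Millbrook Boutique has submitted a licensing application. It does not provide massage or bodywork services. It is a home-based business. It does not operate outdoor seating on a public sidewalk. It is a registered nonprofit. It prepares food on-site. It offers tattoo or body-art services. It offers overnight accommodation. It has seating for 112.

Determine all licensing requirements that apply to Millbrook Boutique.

Sec. 5-1. prepares food on-site → Regulatory Permit required.
Sec. 5-2. Massage Establishment Certificate is not required → no effect.
Sec. 5-3. seating 112 ≥ 108 → Limited Seating Permit not required.
Sec. 5-4. seating 112 ≤ 168; is a registered nonprofit → General Business License required.
Sec. 5-5. Annual Registration is not required → no effect.
Sec. 5-6. does not provide massage or bodywork services → Massage Establishment Certificate not required.
Sec. 5-7. is a registered nonprofit (not: is a worker-owned cooperative) → Cooperative Authorization not required.
Sec. 5-8. prepares food on-site; is a registered nonprofit (not: is a franchise of a national chain) → Operating Registration not required.
Sec. 5-9. seating 112 ≥ 56; offers overnight accommodation; does not provide massage or bodywork services → Annual Registration not required.

General Business License, Regulatory Permit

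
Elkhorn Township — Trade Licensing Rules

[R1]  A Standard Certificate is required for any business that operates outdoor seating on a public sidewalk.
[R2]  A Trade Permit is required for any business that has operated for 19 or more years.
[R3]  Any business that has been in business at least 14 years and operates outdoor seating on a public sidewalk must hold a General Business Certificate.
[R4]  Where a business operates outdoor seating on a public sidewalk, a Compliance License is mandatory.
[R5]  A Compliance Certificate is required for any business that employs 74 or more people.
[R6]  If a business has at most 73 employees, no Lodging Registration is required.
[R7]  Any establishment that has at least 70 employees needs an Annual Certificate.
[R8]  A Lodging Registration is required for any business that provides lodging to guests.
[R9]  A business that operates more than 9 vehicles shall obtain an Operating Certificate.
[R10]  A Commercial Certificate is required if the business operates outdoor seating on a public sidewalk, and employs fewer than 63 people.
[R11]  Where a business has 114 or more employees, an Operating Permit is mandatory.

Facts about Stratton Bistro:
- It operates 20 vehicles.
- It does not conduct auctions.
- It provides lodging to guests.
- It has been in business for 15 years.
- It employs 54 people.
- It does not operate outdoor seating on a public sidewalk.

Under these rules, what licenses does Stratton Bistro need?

Operating Certificate

[R1] does not operate outdoor seating on a public sidewalk → Standard Certificate not required.
[R2] years in business 15 < 19 → Trade Permit not required.
[R3] years in business 15 ≥ 14; does not operate outdoor seating on a public sidewalk → General Business Certificate not required.
[R4] does not operate outdoor seating on a public sidewalk → Compliance License not required.
[R5] employees 54 < 74 → Compliance Certificate not required.
[R6] employees 54 ≤ 73 → exempt from Lodging Registration.
[R7] employees 54 < 70 → Annual Certificate not required.
[R8] provides lodging to guests → Lodging Registration required.
[R9] vehicles 20 > 9 → Operating Certificate required.
[R10] does not operate outdoor seating on a public sidewalk; employees 54 < 63 → Commercial Certificate not required.
[R11] employees 54 < 114 → Operating Permit not required.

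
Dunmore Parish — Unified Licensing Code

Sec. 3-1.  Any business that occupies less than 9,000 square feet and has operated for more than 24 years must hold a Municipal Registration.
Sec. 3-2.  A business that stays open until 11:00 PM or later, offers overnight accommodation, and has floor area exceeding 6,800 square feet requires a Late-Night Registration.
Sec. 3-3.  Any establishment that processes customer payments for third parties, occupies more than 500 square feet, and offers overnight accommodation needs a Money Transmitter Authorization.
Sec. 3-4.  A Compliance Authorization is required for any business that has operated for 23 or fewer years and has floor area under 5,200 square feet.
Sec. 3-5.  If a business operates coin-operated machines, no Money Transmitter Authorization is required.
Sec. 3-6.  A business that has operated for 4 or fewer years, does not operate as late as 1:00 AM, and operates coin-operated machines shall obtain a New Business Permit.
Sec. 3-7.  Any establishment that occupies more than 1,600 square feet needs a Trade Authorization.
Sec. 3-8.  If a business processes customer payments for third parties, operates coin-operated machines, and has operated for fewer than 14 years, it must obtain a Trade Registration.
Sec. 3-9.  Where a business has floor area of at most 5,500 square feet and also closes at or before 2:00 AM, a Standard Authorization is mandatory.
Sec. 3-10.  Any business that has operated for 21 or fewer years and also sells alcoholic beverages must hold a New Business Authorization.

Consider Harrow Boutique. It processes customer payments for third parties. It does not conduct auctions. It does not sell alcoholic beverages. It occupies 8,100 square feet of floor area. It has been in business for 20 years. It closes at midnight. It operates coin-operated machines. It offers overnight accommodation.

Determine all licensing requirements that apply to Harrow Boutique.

Sec. 3-1. floor area 8,100 square feet < 9,000 square feet; years in business 20 ≤ 24 → Municipal Registration not required.
Sec. 3-2. closes midnight, after 11:00 PM; offers overnight accommodation; floor area 8,100 square feet > 6,800 square feet → Late-Night Registration required.
Sec. 3-3. processes customer payments for third parties; floor area 8,100 square feet > 500 square feet; offers overnight accommodation → Money Transmitter Authorization required.
Sec. 3-4. years in business 20 ≤ 23; floor area 8,100 square feet ≥ 5,200 square feet → Compliance Authorization not required.
Sec. 3-5. operates coin-operated machines → exempt from Money Transmitter Authorization.
Sec. 3-6. years in business 20 > 4; closes midnight, at/before 1:00 AM; operates coin-operated machines → New Business Permit not required.
Sec. 3-7. floor area 8,100 square feet > 1,600 square feet → Trade Authorization required.
Sec. 3-8. processes customer payments for third parties; operates coin-operated machines; years in business 20 ≥ 14 → Trade Registration not required.
Sec. 3-9. floor area 8,100 square feet > 5,500 square feet; closes midnight, at/before 2:00 AM → Standard Authorization not required.
Sec. 3-10. years in business 20 ≤ 21; does not sell alcoholic beverages → New Business Authorization not required.

Late-Night Registration, Trade Authorization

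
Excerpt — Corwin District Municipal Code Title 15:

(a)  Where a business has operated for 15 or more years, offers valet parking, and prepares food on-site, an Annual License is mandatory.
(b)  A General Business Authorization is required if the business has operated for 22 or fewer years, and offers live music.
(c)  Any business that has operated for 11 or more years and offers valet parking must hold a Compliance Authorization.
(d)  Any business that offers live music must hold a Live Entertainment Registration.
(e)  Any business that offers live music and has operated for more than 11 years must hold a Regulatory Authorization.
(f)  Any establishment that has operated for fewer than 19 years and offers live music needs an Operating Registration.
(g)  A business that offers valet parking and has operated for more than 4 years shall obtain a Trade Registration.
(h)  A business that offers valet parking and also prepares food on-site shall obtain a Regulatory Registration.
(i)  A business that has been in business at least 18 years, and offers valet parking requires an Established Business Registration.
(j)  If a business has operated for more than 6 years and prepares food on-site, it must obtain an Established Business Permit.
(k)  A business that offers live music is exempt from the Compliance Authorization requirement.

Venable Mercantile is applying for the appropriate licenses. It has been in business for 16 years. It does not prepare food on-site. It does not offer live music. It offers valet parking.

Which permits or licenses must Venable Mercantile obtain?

Compliance Authorization, Trade Registration

(a) years in business 16 ≥ 15; offers valet parking; does not prepare food on-site → Annual License not required.
(b) years in business 16 ≤ 22; does not offer live music → General Business Authorization not required.
(c) years in business 16 ≥ 11; offers valet parking → Compliance Authorization required.
(d) does not offer live music → Live Entertainment Registration not required.
(e) does not offer live music; years in business 16 > 11 → Regulatory Authorization not required.
(f) years in business 16 < 19; does not offer live music → Operating Registration not required.
(g) offers valet parking; years in business 16 > 4 → Trade Registration required.
(h) offers valet parking; does not prepare food on-site → Regulatory Registration not required.
(i) years in business 16 < 18; offers valet parking → Established Business Registration not required.
(j) years in business 16 > 6; does not prepare food on-site → Established Business Permit not required.
(k) does not offer live music → Compliance Authorization exemption does not apply.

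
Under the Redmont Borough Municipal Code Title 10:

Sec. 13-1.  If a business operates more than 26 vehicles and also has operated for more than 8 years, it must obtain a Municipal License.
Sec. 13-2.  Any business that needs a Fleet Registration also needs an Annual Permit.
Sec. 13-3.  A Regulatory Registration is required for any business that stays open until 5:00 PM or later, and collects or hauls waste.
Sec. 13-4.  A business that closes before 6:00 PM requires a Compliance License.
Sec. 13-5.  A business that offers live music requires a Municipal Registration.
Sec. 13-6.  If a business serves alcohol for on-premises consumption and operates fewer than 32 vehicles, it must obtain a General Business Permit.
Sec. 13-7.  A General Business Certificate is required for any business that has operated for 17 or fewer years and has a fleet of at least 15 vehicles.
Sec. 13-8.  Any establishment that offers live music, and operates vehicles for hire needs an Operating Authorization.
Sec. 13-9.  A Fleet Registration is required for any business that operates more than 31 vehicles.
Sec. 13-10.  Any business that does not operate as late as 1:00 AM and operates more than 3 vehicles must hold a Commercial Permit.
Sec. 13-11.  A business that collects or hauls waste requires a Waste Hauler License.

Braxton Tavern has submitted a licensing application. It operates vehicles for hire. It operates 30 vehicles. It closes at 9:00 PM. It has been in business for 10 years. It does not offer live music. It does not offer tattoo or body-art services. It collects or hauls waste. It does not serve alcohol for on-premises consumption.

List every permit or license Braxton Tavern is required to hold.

Sec. 13-1. vehicles 30 > 26; years in business 10 > 8 → Municipal License required.
Sec. 13-2. Fleet Registration is not required → no effect.
Sec. 13-3. closes 9:00 PM, after 5:00 PM; collects or hauls waste → Regulatory Registration required.
Sec. 13-4. closes 9:00 PM, after 6:00 PM → Compliance License not required.
Sec. 13-5. does not offer live music → Municipal Registration not required.
Sec. 13-6. does not serve alcohol for on-premises consumption; vehicles 30 < 32 → General Business Permit not required.
Sec. 13-7. years in business 10 ≤ 17; vehicles 30 ≥ 15 → General Business Certificate required.
Sec. 13-8. does not offer live music; operates vehicles for hire → Operating Authorization not required.
Sec. 13-9. vehicles 30 ≤ 31 → Fleet Registration not required.
Sec. 13-10. closes 9:00 PM, at/before 1:00 AM; vehicles 30 > 3 → Commercial Permit required.
Sec. 13-11. collects or hauls waste → Waste Hauler License required.

Commercial Permit, General Business Certificate, Municipal License, Regulatory Registration, Waste Hauler License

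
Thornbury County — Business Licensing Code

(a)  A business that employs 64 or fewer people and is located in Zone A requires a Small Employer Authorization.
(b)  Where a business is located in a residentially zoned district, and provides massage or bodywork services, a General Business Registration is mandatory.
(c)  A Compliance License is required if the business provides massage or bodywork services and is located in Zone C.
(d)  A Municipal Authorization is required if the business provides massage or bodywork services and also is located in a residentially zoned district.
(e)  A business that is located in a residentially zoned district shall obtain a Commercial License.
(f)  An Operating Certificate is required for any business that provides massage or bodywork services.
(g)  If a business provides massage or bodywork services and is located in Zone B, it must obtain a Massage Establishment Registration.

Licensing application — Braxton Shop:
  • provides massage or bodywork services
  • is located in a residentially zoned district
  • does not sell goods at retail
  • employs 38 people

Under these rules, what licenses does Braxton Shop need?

(a) employees 38 ≤ 64; is located in a residentially zoned district (not: is located in Zone A) → Small Employer Authorization not required.
(b) is located in a residentially zoned district; provides massage or bodywork services → General Business Registration required.
(c) provides massage or bodywork services; is located in a residentially zoned district (not: is located in Zone C) → Compliance License not required.
(d) provides massage or bodywork services; is located in a residentially zoned district → Municipal Authorization required.
(e) is located in a residentially zoned district → Commercial License required.
(f) provides massage or bodywork services → Operating Certificate required.
(g) provides massage or bodywork services; is located in a residentially zoned district (not: is located in Zone B) → Massage Establishment Registration not required.

Commercial License, General Business Registration, Municipal Authorization, Operating Certificate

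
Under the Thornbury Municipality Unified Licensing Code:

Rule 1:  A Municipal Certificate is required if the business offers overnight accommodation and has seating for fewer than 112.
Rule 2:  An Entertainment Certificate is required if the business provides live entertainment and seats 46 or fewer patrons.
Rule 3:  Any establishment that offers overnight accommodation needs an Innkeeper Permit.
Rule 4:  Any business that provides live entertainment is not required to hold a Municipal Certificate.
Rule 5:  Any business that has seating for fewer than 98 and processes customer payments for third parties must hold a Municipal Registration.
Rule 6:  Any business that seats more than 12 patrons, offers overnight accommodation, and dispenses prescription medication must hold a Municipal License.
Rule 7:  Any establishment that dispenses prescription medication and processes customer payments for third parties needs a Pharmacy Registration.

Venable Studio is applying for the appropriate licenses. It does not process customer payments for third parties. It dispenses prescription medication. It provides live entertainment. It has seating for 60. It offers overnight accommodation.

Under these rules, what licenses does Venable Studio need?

Innkeeper Permit, Municipal License

Rule 1: offers overnight accommodation; seating 60 < 112 → Municipal Certificate required.
Rule 2: provides live entertainment; seating 60 > 46 → Entertainment Certificate not required.
Rule 3: offers overnight accommodation → Innkeeper Permit required.
Rule 4: provides live entertainment → exempt from Municipal Certificate.
Rule 5: seating 60 < 98; does not process customer payments for third parties → Municipal Registration not required.
Rule 6: seating 60 > 12; offers overnight accommodation; dispenses prescription medication → Municipal License required.
Rule 7: dispenses prescription medication; does not process customer payments for third parties → Pharmacy Registration not required.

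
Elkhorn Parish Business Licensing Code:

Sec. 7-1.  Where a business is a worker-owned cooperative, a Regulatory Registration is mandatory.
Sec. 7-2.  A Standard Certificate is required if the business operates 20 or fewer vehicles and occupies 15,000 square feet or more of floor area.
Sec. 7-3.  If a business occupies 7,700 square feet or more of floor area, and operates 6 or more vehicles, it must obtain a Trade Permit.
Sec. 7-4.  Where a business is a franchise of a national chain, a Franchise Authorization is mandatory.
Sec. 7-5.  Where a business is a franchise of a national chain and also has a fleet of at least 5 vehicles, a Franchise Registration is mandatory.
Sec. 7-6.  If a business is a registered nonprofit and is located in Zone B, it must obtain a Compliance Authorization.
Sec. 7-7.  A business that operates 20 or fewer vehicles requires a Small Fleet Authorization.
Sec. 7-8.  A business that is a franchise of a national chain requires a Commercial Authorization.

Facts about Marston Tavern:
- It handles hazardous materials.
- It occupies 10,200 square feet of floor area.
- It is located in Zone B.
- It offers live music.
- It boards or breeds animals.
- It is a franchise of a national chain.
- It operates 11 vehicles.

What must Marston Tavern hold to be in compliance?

Sec. 7-1. is a franchise of a national chain (not: is a worker-owned cooperative) → Regulatory Registration not required.
Sec. 7-2. vehicles 11 ≤ 20; floor area 10,200 square feet < 15,000 square feet → Standard Certificate not required.
Sec. 7-3. floor area 10,200 square feet ≥ 7,700 square feet; vehicles 11 ≥ 6 → Trade Permit required.
Sec. 7-4. is a franchise of a national chain → Franchise Authorization required.
Sec. 7-5. is a franchise of a national chain; vehicles 11 ≥ 5 → Franchise Registration required.
Sec. 7-6. is a franchise of a national chain (not: is a registered nonprofit); is located in Zone B → Compliance Authorization not required.
Sec. 7-7. vehicles 11 ≤ 20 → Small Fleet Authorization required.
Sec. 7-8. is a franchise of a national chain → Commercial Authorization required.

Commercial Authorization, Franchise Authorization, Franchise Registration, Small Fleet Authorization, Trade Permit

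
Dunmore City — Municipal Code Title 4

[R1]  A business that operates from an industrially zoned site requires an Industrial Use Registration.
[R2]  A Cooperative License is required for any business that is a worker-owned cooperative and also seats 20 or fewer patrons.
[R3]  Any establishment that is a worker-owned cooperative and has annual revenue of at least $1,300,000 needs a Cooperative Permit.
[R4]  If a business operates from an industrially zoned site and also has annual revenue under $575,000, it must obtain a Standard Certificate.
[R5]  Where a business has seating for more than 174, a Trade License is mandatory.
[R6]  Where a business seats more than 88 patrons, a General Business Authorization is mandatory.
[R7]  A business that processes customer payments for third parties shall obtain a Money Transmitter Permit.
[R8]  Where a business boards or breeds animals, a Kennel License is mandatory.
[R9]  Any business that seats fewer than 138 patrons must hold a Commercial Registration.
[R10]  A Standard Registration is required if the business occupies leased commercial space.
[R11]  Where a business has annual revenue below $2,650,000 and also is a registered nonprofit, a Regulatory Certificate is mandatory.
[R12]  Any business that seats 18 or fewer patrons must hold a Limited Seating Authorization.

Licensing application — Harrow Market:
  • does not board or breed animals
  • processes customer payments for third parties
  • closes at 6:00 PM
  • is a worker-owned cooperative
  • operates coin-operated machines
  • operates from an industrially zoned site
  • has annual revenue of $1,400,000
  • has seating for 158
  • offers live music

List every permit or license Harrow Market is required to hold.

[R1] operates from an industrially zoned site → Industrial Use Registration required.
[R2] is a worker-owned cooperative; seating 158 > 20 → Cooperative License not required.
[R3] is a worker-owned cooperative; revenue $1,400,000 ≥ $1,300,000 → Cooperative Permit required.
[R4] operates from an industrially zoned site; revenue $1,400,000 ≥ $575,000 → Standard Certificate not required.
[R5] seating 158 ≤ 174 → Trade License not required.
[R6] seating 158 > 88 → General Business Authorization required.
[R7] processes customer payments for third parties → Money Transmitter Permit required.
[R8] does not board or breed animals → Kennel License not required.
[R9] seating 158 ≥ 138 → Commercial Registration not required.
[R10] operates from an industrially zoned site (not: occupies leased commercial space) → Standard Registration not required.
[R11] revenue $1,400,000 < $2,650,000; is a worker-owned cooperative (not: is a registered nonprofit) → Regulatory Certificate not required.
[R12] seating 158 > 18 → Limited Seating Authorization not required.

Cooperative Permit, General Business Authorization, Industrial Use Registration, Money Transmitter Permit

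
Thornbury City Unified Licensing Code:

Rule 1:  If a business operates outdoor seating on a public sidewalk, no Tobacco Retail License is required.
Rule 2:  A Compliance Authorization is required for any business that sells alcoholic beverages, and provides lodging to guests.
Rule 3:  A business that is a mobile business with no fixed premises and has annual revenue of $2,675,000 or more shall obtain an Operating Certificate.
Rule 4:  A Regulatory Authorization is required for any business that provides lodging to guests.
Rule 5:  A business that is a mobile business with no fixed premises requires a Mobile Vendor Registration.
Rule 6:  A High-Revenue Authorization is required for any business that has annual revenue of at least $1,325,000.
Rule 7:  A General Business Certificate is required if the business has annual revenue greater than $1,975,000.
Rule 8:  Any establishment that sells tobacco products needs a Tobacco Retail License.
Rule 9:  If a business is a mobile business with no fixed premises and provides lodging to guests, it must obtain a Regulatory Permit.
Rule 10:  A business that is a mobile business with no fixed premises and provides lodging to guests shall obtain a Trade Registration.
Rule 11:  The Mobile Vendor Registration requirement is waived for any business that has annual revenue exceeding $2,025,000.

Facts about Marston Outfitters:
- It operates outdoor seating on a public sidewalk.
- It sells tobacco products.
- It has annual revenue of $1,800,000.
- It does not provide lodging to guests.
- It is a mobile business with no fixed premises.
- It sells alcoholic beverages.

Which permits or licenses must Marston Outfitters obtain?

Rule 1: operates outdoor seating on a public sidewalk → exempt from Tobacco Retail License.
Rule 2: sells alcoholic beverages; does not provide lodging to guests → Compliance Authorization not required.
Rule 3: is a mobile business with no fixed premises; revenue $1,800,000 < $2,675,000 → Operating Certificate not required.
Rule 4: does not provide lodging to guests → Regulatory Authorization not required.
Rule 5: is a mobile business with no fixed premises → Mobile Vendor Registration required.
Rule 6: revenue $1,800,000 ≥ $1,325,000 → High-Revenue Authorization required.
Rule 7: revenue $1,800,000 ≤ $1,975,000 → General Business Certificate not required.
Rule 8: sells tobacco products → Tobacco Retail License required.
Rule 9: is a mobile business with no fixed premises; does not provide lodging to guests → Regulatory Permit not required.
Rule 10: is a mobile business with no fixed premises; does not provide lodging to guests → Trade Registration not required.
Rule 11: revenue $1,800,000 ≤ $2,025,000 → Mobile Vendor Registration exemption does not apply.

High-Revenue Authorization, Mobile Vendor Registration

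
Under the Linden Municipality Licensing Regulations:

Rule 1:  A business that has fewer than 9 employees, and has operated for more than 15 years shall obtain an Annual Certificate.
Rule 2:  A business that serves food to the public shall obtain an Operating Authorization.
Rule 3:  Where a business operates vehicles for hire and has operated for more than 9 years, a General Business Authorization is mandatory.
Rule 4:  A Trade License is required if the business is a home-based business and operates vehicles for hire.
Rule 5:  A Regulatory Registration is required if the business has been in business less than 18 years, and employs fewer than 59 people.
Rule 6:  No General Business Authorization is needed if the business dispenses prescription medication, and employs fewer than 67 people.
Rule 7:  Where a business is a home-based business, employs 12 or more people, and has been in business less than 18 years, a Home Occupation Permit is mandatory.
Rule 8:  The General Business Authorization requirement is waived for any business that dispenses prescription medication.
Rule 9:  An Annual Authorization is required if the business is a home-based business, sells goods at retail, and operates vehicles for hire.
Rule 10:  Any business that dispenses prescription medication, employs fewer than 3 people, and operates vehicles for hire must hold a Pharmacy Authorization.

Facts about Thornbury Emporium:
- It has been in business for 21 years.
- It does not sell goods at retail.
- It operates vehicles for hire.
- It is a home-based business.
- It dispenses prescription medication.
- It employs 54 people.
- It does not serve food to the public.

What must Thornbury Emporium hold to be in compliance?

Trade License

Rule 1: employees 54 ≥ 9; years in business 21 > 15 → Annual Certificate not required.
Rule 2: does not serve food to the public → Operating Authorization not required.
Rule 3: operates vehicles for hire; years in business 21 > 9 → General Business Authorization required.
Rule 4: is a home-based business; operates vehicles for hire → Trade License required.
Rule 5: years in business 21 ≥ 18; employees 54 < 59 → Regulatory Registration not required.
Rule 6: dispenses prescription medication; employees 54 < 67 → exempt from General Business Authorization.
Rule 7: is a home-based business; employees 54 ≥ 12; years in business 21 ≥ 18 → Home Occupation Permit not required.
Rule 8: dispenses prescription medication → exempt from General Business Authorization.
Rule 9: is a home-based business; does not sell goods at retail; operates vehicles for hire → Annual Authorization not required.
Rule 10: dispenses prescription medication; employees 54 ≥ 3; operates vehicles for hire → Pharmacy Authorization not required.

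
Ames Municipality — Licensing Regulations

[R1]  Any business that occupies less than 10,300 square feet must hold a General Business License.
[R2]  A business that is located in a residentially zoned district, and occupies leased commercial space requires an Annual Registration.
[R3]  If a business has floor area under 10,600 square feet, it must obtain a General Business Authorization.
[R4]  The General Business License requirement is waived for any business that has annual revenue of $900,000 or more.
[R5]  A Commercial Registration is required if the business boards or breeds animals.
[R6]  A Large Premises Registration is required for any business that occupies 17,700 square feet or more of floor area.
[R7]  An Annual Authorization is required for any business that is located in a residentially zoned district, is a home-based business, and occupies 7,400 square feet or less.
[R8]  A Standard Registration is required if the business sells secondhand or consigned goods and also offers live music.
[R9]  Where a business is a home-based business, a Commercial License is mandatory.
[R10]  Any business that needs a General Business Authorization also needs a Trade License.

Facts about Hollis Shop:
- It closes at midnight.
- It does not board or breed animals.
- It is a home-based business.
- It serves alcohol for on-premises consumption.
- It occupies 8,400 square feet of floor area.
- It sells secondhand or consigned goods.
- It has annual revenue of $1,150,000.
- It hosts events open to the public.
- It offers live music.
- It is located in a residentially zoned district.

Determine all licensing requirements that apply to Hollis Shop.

[R1] floor area 8,400 square feet < 10,300 square feet → General Business License required.
[R2] is located in a residentially zoned district; is a home-based business (not: occupies leased commercial space) → Annual Registration not required.
[R3] floor area 8,400 square feet < 10,600 square feet → General Business Authorization required.
[R4] revenue $1,150,000 ≥ $900,000 → exempt from General Business License.
[R5] does not board or breed animals → Commercial Registration not required.
[R6] floor area 8,400 square feet < 17,700 square feet → Large Premises Registration not required.
[R7] is located in a residentially zoned district; is a home-based business; floor area 8,400 square feet > 7,400 square feet → Annual Authorization not required.
[R8] sells secondhand or consigned goods; offers live music → Standard Registration required.
[R9] is a home-based business → Commercial License required.
[R10] General Business Authorization is required → Trade License also required.

Commercial License, General Business Authorization, Standard Registration, Trade License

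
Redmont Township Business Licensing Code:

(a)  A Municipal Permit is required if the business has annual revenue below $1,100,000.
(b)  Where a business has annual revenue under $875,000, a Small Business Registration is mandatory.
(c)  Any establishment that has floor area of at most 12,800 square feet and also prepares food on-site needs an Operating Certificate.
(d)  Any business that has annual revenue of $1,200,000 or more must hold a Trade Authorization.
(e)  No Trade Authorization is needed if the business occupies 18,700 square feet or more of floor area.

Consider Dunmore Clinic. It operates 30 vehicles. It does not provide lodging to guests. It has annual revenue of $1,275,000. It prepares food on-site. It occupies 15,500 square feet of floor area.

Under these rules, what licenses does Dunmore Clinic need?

Trade Authorization

(a) revenue $1,275,000 ≥ $1,100,000 → Municipal Permit not required.
(b) revenue $1,275,000 ≥ $875,000 → Small Business Registration not required.
(c) floor area 15,500 square feet > 12,800 square feet; prepares food on-site → Operating Certificate not required.
(d) revenue $1,275,000 ≥ $1,200,000 → Trade Authorization required.
(e) floor area 15,500 square feet < 18,700 square feet → Trade Authorization exemption does not apply.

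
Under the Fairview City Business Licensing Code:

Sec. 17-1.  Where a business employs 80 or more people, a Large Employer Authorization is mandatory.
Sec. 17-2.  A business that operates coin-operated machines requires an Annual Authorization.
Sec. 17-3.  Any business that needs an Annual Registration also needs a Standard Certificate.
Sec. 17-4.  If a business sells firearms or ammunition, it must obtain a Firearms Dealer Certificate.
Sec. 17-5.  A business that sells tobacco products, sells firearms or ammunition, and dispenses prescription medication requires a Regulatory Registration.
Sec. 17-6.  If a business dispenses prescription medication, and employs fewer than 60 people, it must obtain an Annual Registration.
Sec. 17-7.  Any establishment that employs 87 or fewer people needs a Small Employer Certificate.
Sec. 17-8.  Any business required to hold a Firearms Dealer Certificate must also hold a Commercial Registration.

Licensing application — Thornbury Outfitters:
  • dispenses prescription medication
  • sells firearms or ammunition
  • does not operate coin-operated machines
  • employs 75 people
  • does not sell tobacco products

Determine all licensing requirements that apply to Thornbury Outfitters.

Commercial Registration, Firearms Dealer Certificate, Small Employer Certificate

Sec. 17-1. employees 75 < 80 → Large Employer Authorization not required.
Sec. 17-2. does not operate coin-operated machines → Annual Authorization not required.
Sec. 17-3. Annual Registration is not required → no effect.
Sec. 17-4. sells firearms or ammunition → Firearms Dealer Certificate required.
Sec. 17-5. does not sell tobacco products; sells firearms or ammunition; dispenses prescription medication → Regulatory Registration not required.
Sec. 17-6. dispenses prescription medication; employees 75 ≥ 60 → Annual Registration not required.
Sec. 17-7. employees 75 ≤ 87 → Small Employer Certificate required.
Sec. 17-8. Firearms Dealer Certificate is required → Commercial Registration also required.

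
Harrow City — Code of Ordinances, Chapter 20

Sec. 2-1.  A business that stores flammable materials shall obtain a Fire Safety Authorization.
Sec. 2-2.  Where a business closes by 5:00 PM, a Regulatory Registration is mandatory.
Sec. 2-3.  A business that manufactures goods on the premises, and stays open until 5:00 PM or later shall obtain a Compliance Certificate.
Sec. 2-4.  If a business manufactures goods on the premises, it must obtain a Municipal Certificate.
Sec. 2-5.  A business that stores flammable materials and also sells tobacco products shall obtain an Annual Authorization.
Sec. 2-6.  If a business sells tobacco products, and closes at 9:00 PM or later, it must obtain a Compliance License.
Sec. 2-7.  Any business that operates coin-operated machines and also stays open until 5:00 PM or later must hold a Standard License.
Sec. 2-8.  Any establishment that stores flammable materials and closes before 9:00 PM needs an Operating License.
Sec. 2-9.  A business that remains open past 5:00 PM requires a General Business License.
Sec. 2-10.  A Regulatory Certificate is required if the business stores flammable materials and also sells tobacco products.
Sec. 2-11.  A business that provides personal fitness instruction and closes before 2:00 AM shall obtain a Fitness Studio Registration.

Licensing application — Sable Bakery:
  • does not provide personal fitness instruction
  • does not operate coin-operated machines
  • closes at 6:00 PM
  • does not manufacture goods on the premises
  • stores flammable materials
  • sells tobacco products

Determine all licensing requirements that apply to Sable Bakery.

Annual Authorization, Fire Safety Authorization, General Business License, Operating License, Regulatory Certificate

Sec. 2-1. stores flammable materials → Fire Safety Authorization required.
Sec. 2-2. closes 6:00 PM, after 5:00 PM → Regulatory Registration not required.
Sec. 2-3. does not manufacture goods on the premises; closes 6:00 PM, after 5:00 PM → Compliance Certificate not required.
Sec. 2-4. does not manufacture goods on the premises → Municipal Certificate not required.
Sec. 2-5. stores flammable materials; sells tobacco products → Annual Authorization required.
Sec. 2-6. sells tobacco products; closes 6:00 PM, at/before 9:00 PM → Compliance License not required.
Sec. 2-7. does not operate coin-operated machines; closes 6:00 PM, after 5:00 PM → Standard License not required.
Sec. 2-8. stores flammable materials; closes 6:00 PM, at/before 9:00 PM → Operating License required.
Sec. 2-9. closes 6:00 PM, after 5:00 PM → General Business License required.
Sec. 2-10. stores flammable materials; sells tobacco products → Regulatory Certificate required.
Sec. 2-11. does not provide personal fitness instruction; closes 6:00 PM, at/before 2:00 AM → Fitness Studio Registration not required.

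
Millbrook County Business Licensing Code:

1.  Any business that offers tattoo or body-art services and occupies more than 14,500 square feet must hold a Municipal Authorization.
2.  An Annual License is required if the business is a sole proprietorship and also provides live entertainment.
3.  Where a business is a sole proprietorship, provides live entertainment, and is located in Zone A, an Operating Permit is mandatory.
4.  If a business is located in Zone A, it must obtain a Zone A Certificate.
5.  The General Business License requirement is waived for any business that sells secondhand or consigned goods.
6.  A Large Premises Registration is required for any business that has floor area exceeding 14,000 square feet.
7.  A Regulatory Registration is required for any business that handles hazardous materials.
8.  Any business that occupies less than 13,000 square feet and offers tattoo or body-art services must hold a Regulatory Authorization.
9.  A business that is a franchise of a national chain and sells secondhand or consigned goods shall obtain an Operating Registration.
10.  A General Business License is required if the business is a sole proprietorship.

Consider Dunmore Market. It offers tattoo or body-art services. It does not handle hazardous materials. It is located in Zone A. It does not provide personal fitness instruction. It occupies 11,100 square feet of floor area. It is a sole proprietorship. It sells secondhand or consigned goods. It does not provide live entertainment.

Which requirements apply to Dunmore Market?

Regulatory Authorization, Zone A Certificate

1. offers tattoo or body-art services; floor area 11,100 square feet ≤ 14,500 square feet → Municipal Authorization not required.
2. is a sole proprietorship; does not provide live entertainment → Annual License not required.
3. is a sole proprietorship; does not provide live entertainment; is located in Zone A → Operating Permit not required.
4. is located in Zone A → Zone A Certificate required.
5. sells secondhand or consigned goods → exempt from General Business License.
6. floor area 11,100 square feet ≤ 14,000 square feet → Large Premises Registration not required.
7. does not handle hazardous materials → Regulatory Registration not required.
8. floor area 11,100 square feet < 13,000 square feet; offers tattoo or body-art services → Regulatory Authorization required.
9. is a sole proprietorship (not: is a franchise of a national chain); sells secondhand or consigned goods → Operating Registration not required.
10. is a sole proprietorship → General Business License required.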